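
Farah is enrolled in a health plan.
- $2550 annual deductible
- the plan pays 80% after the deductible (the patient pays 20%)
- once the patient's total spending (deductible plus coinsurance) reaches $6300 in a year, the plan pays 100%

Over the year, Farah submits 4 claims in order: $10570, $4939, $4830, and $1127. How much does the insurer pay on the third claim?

Bill 1, $10570: deductible takes $2550, $8020 remains; 20% of $8020 = $1604. Cost to patient: $4154. OOP to date $4154. Insurer: $10570 − $4154 = $6416.
Bill 2, $4939: 20% coinsurance on $4939 = $987.80. Cost to patient: $987.80. OOP to date $5141.80. Insurer: $4939 − $987.80 = $3951.20.
Bill 3, $4830: 20% coinsurance on $4830 = $966. Cost to patient: $966. OOP to date $6107.80. Insurer: $4830 − $966 = $3864.

$3864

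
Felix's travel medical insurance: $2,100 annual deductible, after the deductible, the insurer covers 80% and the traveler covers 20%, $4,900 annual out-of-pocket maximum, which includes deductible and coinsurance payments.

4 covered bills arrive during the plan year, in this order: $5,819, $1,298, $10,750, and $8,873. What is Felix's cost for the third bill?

$1,796.60

Bill 1, $5,819: deductible takes $2,100, $3,719 remains; coinsurance $3,719 × 20% = $743.80. Cost to traveler: $2,843.80. OOP to date $2,843.80.
Bill 2, $1,298: deductible met; 20% of $1,298 = $259.60. Traveler pays $259.60; OOP now $3,103.40.
Bill 3, $10,750: deductible already satisfied, so traveler's share is 20% × $10,750 = $2,150. That would push OOP to $5,253.40, over the $4,900 cap, so traveler pays $4,900 − $3,103.40 = $1,796.60.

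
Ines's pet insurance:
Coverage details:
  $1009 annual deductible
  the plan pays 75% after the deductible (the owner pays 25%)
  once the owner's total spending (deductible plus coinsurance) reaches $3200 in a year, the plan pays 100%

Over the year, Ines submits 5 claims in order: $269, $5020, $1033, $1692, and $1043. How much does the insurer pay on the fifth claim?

$782.25

Bill 1, $269: entire amount goes to the deductible. Cost to owner: $269. OOP to date $269. Insurer: $269 − $269 = $0.
Bill 2, $5020: deductible takes $740, $4280 remains; owner's 25% is $1070. Owner pays $1810; OOP now $2079. Plan pays $5020 − $1810 = $3210.
Bill 3, $1033: 25% coinsurance on $1033 = $258.25. Cost to owner: $258.25. OOP to date $2337.25. Insurer: $1033 − $258.25 = $774.75.
Bill 4, $1692: 25% coinsurance on $1692 = $423. Owner pays $423; OOP now $2760.25. Plan pays $1692 − $423 = $1269.
Bill 5, $1043: deductible met; 25% of $1043 = $260.75. Cost to owner: $260.75. OOP to date $3021. Insurer: $1043 − $260.75 = $782.25.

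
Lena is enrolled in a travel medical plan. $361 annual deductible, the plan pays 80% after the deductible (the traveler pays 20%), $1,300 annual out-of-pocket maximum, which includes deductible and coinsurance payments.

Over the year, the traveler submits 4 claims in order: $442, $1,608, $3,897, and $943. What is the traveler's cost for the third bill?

Claim 1 — $442: $361 to deductible, leaving $81; 20% of $81 = $16.20. Traveler owes $377.20 (running OOP $377.20).
Claim 2 — $1,608: deductible already satisfied, so traveler's share is 20% × $1,608 = $321.60. Traveler owes $321.60 (running OOP $698.80).
Claim 3 — $3,897: deductible met; 20% of $3,897 = $779.40. Adding that to $698.80 gives $1,478.20, past the $1,300 cap; traveler pays only $1,300 − $698.80 = $601.20.

$601.20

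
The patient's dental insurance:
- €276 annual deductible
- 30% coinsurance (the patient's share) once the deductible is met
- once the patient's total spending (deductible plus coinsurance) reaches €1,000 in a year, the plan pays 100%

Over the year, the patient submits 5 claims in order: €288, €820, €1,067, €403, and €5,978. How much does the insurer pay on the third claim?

€746.90

Claim 1 — €288: deductible takes €276, €12 remains; coinsurance €12 × 30% = €3.60. Patient owes €279.60 (running OOP €279.60). Insurer: €288 − €279.60 = €8.40.
Claim 2 — €820: deductible met; 30% of €820 = €246. Patient pays €246; OOP now €525.60. Plan pays €820 − €246 = €574.
Claim 3 — €1,067: 30% coinsurance on €1,067 = €320.10. Patient owes €320.10 (running OOP €845.70). Insurer: €1,067 − €320.10 = €746.90.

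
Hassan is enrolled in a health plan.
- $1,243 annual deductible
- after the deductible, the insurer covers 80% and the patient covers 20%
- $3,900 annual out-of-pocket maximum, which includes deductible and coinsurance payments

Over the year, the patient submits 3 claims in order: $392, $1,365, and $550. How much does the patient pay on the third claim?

$110

Claim 1 ($392): fully absorbed by the deductible. Patient pays $392; OOP now $392.
Claim 2 ($1,365): $851 to deductible, leaving $514; patient's 20% is $102.80. Patient pays $953.80; OOP now $1,345.80.
Claim 3 ($550): 20% coinsurance on $550 = $110. Cost to patient: $110. OOP to date $1,455.80.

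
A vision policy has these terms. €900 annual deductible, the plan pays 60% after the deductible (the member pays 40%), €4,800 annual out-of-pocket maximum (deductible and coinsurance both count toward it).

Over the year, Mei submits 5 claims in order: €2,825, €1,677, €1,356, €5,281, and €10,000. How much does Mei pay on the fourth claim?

#1 (€2,825): €900 to deductible, leaving €1,925; member's 40% is €770. Cost to member: €1,670. OOP to date €1,670.
#2 (€1,677): 40% coinsurance on €1,677 = €670.80. Member pays €670.80; OOP now €2,340.80.
#3 (€1,356): deductible met; 40% of €1,356 = €542.40. Member pays €542.40; OOP now €2,883.20.
#4 (€5,281): 40% coinsurance on €5,281 = €2,112.40. That would push OOP to €4,995.60, over the €4,800 cap, so member pays €4,800 − €2,883.20 = €1,916.80.

€1,916.80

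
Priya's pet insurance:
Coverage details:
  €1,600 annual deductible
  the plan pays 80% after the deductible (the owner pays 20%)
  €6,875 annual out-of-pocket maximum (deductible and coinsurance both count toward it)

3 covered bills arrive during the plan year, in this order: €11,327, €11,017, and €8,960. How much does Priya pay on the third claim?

Bill 1, €11,327: €1,600 to deductible, leaving €9,727; coinsurance €9,727 × 20% = €1,945.40. Owner pays €3,545.40; OOP now €3,545.40.
Bill 2, €11,017: deductible already satisfied, so owner's share is 20% × €11,017 = €2,203.40. Owner owes €2,203.40 (running OOP €5,748.80).
Bill 3, €8,960: deductible already satisfied, so owner's share is 20% × €8,960 = €1,792. Adding that to €5,748.80 gives €7,540.80, past the €6,875 cap; owner pays only €6,875 − €5,748.80 = €1,126.20.

€1,126.20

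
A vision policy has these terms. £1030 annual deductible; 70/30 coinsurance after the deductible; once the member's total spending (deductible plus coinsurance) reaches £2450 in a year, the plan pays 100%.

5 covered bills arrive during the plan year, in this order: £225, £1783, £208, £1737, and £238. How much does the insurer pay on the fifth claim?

Bill 1, £225: entire amount goes to the deductible. Cost to member: £225. OOP to date £225. Plan pays £225 − £225 = £0.
Bill 2, £1783: £805 finishes the deductible; £978 goes to coinsurance; member's 30% is £293.40. Member pays £1098.40; OOP now £1323.40. Plan pays £1783 − £1098.40 = £684.60.
Bill 3, £208: deductible met; 30% of £208 = £62.40. Member owes £62.40 (running OOP £1385.80). Plan pays £208 − £62.40 = £145.60.
Bill 4, £1737: 30% coinsurance on £1737 = £521.10. Member owes £521.10 (running OOP £1906.90). Plan pays £1737 − £521.10 = £1215.90.
Bill 5, £238: deductible already satisfied, so member's share is 30% × £238 = £71.40. Member pays £71.40; OOP now £1978.30. Plan pays £238 − £71.40 = £166.60.

£166.60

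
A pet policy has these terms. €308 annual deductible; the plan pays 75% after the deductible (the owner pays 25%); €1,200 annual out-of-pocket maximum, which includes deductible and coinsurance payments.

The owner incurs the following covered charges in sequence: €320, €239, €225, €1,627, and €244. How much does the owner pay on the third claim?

€56.25

Claim 1 — €320: €308 to deductible, leaving €12; 25% of €12 = €3. Owner owes €311 (running OOP €311).
Claim 2 — €239: deductible met; 25% of €239 = €59.75. Owner owes €59.75 (running OOP €370.75).
Claim 3 — €225: 25% coinsurance on €225 = €56.25. Owner pays €56.25; OOP now €427.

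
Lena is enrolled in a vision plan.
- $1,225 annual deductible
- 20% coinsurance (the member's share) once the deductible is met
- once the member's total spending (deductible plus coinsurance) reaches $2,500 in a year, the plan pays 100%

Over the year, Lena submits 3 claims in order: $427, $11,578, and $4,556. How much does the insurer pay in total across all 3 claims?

$14,061

Bill 1, $427: entire amount goes to the deductible. Member pays $427; OOP now $427. Insurer: $427 − $427 = $0.
Bill 2, $11,578: $798 finishes the deductible; $10,780 goes to coinsurance; coinsurance $10,780 × 20% = $2,156. Claim cost before the cap: $798 + $2,156 = $2,954. That would push OOP to $3,381, over the $2,500 cap, so member pays $2,500 − $427 = $2,073. Plan pays $11,578 − $2,073 = $9,505.
Bill 3, $4,556: deductible met; 20% of $4,556 = $911.20. That would push OOP to $3,411.20, over the $2,500 cap, so member pays $2,500 − $2,500 = $0. Plan pays $4,556 − $0 = $4,556.
Insurer total: $0 + $9,505 + $4,556 = $14,061.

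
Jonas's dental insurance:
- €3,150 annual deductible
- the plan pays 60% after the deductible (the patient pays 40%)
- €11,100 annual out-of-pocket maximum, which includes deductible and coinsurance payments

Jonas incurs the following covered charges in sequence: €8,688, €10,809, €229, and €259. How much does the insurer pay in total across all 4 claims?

Bill 1, €8,688: deductible takes €3,150, €5,538 remains; patient's 40% is €2,215.20. Patient owes €5,365.20 (running OOP €5,365.20). Plan pays €8,688 − €5,365.20 = €3,322.80.
Bill 2, €10,809: deductible met; 40% of €10,809 = €4,323.60. Patient pays €4,323.60; OOP now €9,688.80. Plan pays €10,809 − €4,323.60 = €6,485.40.
Bill 3, €229: 40% coinsurance on €229 = €91.60. Patient owes €91.60 (running OOP €9,780.40). Plan pays €229 − €91.60 = €137.40.
Bill 4, €259: 40% coinsurance on €259 = €103.60. Cost to patient: €103.60. OOP to date €9,884. Plan pays €259 − €103.60 = €155.40.
Insurer total: €3,322.80 + €6,485.40 + €137.40 + €155.40 = €10,101.

€10,101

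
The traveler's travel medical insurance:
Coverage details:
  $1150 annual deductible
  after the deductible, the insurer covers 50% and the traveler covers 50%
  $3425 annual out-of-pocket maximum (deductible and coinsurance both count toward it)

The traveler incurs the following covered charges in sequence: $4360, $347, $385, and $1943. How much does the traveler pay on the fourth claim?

Claim 1 ($4360): deductible takes $1150, $3210 remains; traveler's 50% is $1605. Traveler owes $2755 (running OOP $2755).
Claim 2 ($347): 50% coinsurance on $347 = $173.50. Traveler pays $173.50; OOP now $2928.50.
Claim 3 ($385): deductible already satisfied, so traveler's share is 50% × $385 = $192.50. Traveler pays $192.50; OOP now $3121.
Claim 4 ($1943): 50% coinsurance on $1943 = $971.50. Adding that to $3121 gives $4092.50, past the $3425 cap; traveler pays only $3425 − $3121 = $304.

$304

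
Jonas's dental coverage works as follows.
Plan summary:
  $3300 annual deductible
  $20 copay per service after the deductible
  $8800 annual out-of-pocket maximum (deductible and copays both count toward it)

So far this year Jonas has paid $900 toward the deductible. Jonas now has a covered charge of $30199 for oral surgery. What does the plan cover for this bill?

Remaining deductible: $3300 − $900 = $2400.
That leaves $30199 − $2400 = $27799 for the copay.
Copay on this service: $20.
That puts the patient's cost at $2400 + $20 = $2420 before any cap.
Year-to-date out-of-pocket becomes $900 + $2420 = $3320, still under the $8800 maximum, so no cap applies.
The insurer covers the remainder: $30199 − $2420 = $27779.

$27779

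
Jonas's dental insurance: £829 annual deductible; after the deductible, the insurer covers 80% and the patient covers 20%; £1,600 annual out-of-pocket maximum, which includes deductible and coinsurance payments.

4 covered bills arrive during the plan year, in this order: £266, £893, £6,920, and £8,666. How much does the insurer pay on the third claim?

Claim 1 (£266): fully absorbed by the deductible. Patient pays £266; OOP now £266. Plan pays £266 − £266 = £0.
Claim 2 (£893): £563 finishes the deductible; £330 goes to coinsurance; patient's 20% is £66. Cost to patient: £629. OOP to date £895. Plan pays £893 − £629 = £264.
Claim 3 (£6,920): deductible met; 20% of £6,920 = £1,384. OOP would hit £2,279 > £1,600, so the cap limits the patient to £1,600 − £895 = £705. Plan pays £6,920 − £705 = £6,215.

£6,215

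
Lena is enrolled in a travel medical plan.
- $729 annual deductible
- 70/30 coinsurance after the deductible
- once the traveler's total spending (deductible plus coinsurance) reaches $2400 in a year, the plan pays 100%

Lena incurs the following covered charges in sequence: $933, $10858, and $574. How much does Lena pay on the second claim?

Bill 1, $933: $729 to deductible, leaving $204; coinsurance $204 × 30% = $61.20. Traveler owes $790.20 (running OOP $790.20).
Bill 2, $10858: deductible already satisfied, so traveler's share is 30% × $10858 = $3257.40. OOP would hit $4047.60 > $2400, so the cap limits the traveler to $2400 − $790.20 = $1609.80.

$1609.80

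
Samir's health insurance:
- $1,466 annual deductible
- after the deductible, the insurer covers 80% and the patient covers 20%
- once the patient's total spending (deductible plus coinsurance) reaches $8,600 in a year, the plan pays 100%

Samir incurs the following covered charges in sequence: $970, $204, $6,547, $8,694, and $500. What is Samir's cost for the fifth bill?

$100

Claim 1 — $970: entire amount goes to the deductible. Patient owes $970 (running OOP $970).
Claim 2 — $204: fully absorbed by the deductible. Patient pays $204; OOP now $1,174.
Claim 3 — $6,547: deductible takes $292, $6,255 remains; 20% of $6,255 = $1,251. Cost to patient: $1,543. OOP to date $2,717.
Claim 4 — $8,694: deductible already satisfied, so patient's share is 20% × $8,694 = $1,738.80. Patient owes $1,738.80 (running OOP $4,455.80).
Claim 5 — $500: 20% coinsurance on $500 = $100. Patient pays $100; OOP now $4,555.80.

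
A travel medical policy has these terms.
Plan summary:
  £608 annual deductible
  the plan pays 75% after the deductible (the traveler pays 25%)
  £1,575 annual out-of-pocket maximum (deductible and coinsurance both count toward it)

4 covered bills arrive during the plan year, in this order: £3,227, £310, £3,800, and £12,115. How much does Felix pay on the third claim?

Bill 1, £3,227: deductible takes £608, £2,619 remains; traveler's 25% is £654.75. Traveler owes £1,262.75 (running OOP £1,262.75).
Bill 2, £310: deductible met; 25% of £310 = £77.50. Traveler pays £77.50; OOP now £1,340.25.
Bill 3, £3,800: 25% coinsurance on £3,800 = £950. That would push OOP to £2,290.25, over the £1,575 cap, so traveler pays £1,575 − £1,340.25 = £234.75.

£234.75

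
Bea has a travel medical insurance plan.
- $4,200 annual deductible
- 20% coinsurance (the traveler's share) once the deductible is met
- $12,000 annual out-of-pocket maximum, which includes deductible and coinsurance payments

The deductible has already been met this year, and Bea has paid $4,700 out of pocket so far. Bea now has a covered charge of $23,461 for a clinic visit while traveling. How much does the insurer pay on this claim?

$18,768.80

With the deductible met, the entire $23,461 is subject to coinsurance.
Traveler's 20% share of $23,461 is $4,692.20.
Total out-of-pocket so far would be $4,700 + $4,692.20 = $9,392.20, below the $12,000 cap — no reduction.
The insurer covers the remainder: $23,461 − $4,692.20 = $18,768.80.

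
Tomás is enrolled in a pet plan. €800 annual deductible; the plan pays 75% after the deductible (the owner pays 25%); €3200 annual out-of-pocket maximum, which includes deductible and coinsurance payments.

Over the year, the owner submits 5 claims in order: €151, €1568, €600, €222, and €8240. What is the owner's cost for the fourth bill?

€55.50

Bill 1, €151: fully absorbed by the deductible. Owner owes €151 (running OOP €151).
Bill 2, €1568: €649 to deductible, leaving €919; 25% of €919 = €229.75. Owner owes €878.75 (running OOP €1029.75).
Bill 3, €600: deductible already satisfied, so owner's share is 25% × €600 = €150. Owner owes €150 (running OOP €1179.75).
Bill 4, €222: 25% coinsurance on €222 = €55.50. Cost to owner: €55.50. OOP to date €1235.25.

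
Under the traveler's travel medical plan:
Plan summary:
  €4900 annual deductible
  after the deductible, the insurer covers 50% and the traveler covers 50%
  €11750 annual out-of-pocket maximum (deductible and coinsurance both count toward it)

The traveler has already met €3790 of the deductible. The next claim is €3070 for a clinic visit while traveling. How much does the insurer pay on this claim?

€3790 of the €4900 deductible is already met, leaving €1110.
That leaves €3070 − €1110 = €1960 for coinsurance.
Coinsurance: €1960 × 50% = €980.
That puts the traveler's cost at €1110 + €980 = €2090 before any cap.
Total out-of-pocket so far would be €3790 + €2090 = €5880, below the €11750 cap — no reduction.
Insurer pays the balance: €3070 − €2090 = €980.

€980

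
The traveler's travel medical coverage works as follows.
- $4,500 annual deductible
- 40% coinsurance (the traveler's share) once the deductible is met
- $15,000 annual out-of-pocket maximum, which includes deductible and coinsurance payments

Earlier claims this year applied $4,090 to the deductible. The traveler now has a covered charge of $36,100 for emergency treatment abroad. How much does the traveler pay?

$4,090 of the $4,500 deductible is already met, leaving $410.
That leaves $36,100 − $410 = $35,690 for coinsurance.
40% of $35,690 = $14,276 falls to the traveler.
So the traveler owes $410 + $14,276 = $14,686 before any cap.
Adding $14,686 to the $4,090 already spent would give $18,776, which exceeds the $15,000 cap; the traveler pays just $15,000 − $4,090 = $10,910.

$10,910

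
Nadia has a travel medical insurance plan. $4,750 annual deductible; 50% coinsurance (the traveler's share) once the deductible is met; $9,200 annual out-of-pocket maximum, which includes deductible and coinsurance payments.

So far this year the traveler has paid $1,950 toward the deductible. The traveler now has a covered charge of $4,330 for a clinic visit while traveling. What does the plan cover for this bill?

$765

Deductible still to meet: $4,750 − $1,950 = $2,800.
That leaves $4,330 − $2,800 = $1,530 for coinsurance.
Coinsurance: $1,530 × 50% = $765.
Traveler responsibility before any cap: $2,800 + $765 = $3,565.
Year-to-date out-of-pocket becomes $1,950 + $3,565 = $5,515, still under the $9,200 maximum, so no cap applies.
Insurer pays the balance: $4,330 − $3,565 = $765.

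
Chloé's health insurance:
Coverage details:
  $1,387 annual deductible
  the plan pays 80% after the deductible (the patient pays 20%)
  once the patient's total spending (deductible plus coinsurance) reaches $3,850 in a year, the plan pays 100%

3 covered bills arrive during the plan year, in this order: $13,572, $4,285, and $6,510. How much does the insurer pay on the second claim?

Bill 1, $13,572: $1,387 to deductible, leaving $12,185; 20% of $12,185 = $2,437. Patient owes $3,824 (running OOP $3,824). Plan pays $13,572 − $3,824 = $9,748.
Bill 2, $4,285: deductible already satisfied, so patient's share is 20% × $4,285 = $857. Adding that to $3,824 gives $4,681, past the $3,850 cap; patient pays only $3,850 − $3,824 = $26. Insurer: $4,285 − $26 = $4,259.

$4,259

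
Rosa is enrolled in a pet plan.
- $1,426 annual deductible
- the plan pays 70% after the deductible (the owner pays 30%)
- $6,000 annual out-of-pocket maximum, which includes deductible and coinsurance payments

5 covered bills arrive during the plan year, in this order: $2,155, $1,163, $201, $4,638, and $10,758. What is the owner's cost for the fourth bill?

Claim 1 — $2,155: $1,426 to deductible, leaving $729; 30% of $729 = $218.70. Cost to owner: $1,644.70. OOP to date $1,644.70.
Claim 2 — $1,163: deductible met; 30% of $1,163 = $348.90. Cost to owner: $348.90. OOP to date $1,993.60.
Claim 3 — $201: deductible met; 30% of $201 = $60.30. Owner pays $60.30; OOP now $2,053.90.
Claim 4 — $4,638: deductible met; 30% of $4,638 = $1,391.40. Owner owes $1,391.40 (running OOP $3,445.30).

$1,391.40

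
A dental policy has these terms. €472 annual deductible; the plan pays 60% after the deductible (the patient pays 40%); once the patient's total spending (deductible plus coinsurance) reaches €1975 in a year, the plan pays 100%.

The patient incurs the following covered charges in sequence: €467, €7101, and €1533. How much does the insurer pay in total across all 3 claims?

Claim 1 (€467): all of it applies to the deductible. Patient owes €467 (running OOP €467). Insurer: €467 − €467 = €0.
Claim 2 (€7101): deductible takes €5, €7096 remains; coinsurance €7096 × 40% = €2838.40. Claim cost before the cap: €5 + €2838.40 = €2843.40. That would push OOP to €3310.40, over the €1975 cap, so patient pays €1975 − €467 = €1508. Insurer: €7101 − €1508 = €5593.
Claim 3 (€1533): 40% coinsurance on €1533 = €613.20. That would push OOP to €2588.20, over the €1975 cap, so patient pays €1975 − €1975 = €0. Insurer: €1533 − €0 = €1533.
Insurer total = bills − patient's total = €9101 − €1975 = €7126.

€7126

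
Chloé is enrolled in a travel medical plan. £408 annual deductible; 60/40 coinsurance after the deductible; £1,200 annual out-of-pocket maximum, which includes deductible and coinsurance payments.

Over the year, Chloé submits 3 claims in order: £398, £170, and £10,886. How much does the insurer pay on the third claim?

Claim 1 — £398: all of it applies to the deductible. Traveler owes £398 (running OOP £398). Insurer: £398 − £398 = £0.
Claim 2 — £170: £10 to deductible, leaving £160; traveler's 40% is £64. Traveler owes £74 (running OOP £472). Insurer: £170 − £74 = £96.
Claim 3 — £10,886: 40% coinsurance on £10,886 = £4,354.40. That would push OOP to £4,826.40, over the £1,200 cap, so traveler pays £1,200 − £472 = £728. Plan pays £10,886 − £728 = £10,158.

£10,158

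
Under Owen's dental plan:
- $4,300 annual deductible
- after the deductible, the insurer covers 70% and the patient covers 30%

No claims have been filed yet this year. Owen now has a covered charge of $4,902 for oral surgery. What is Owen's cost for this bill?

$4,480.60

The full $4,300 deductible is still open; $4,300 of this bill applies to it.
The remaining $602 (= $4,902 − $4,300) moves to coinsurance.
30% of $602 = $180.60 falls to the patient.
So the patient owes $4,300 + $180.60 = $4,480.60.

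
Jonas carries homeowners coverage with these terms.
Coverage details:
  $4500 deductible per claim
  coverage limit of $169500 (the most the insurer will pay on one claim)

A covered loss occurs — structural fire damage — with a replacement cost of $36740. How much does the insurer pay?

Less the $4500 deductible: $36740 − $4500 = $32240.
$32240 is within the $169500 limit, so the insurer pays $32240.

$32240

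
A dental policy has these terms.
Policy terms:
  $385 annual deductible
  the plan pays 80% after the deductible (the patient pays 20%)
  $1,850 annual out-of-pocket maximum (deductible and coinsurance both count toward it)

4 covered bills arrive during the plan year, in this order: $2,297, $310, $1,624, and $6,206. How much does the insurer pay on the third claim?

$1,299.20

Claim 1 ($2,297): $385 finishes the deductible; $1,912 goes to coinsurance; coinsurance $1,912 × 20% = $382.40. Patient owes $767.40 (running OOP $767.40). Plan pays $2,297 − $767.40 = $1,529.60.
Claim 2 ($310): deductible already satisfied, so patient's share is 20% × $310 = $62. Patient owes $62 (running OOP $829.40). Insurer: $310 − $62 = $248.
Claim 3 ($1,624): 20% coinsurance on $1,624 = $324.80. Cost to patient: $324.80. OOP to date $1,154.20. Plan pays $1,624 − $324.80 = $1,299.20.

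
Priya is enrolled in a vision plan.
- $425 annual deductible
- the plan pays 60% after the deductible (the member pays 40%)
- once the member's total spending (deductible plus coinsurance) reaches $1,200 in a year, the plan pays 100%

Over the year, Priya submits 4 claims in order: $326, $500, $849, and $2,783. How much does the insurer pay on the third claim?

$509.40

Bill 1, $326: entire amount goes to the deductible. Member pays $326; OOP now $326. Plan pays $326 − $326 = $0.
Bill 2, $500: $99 to deductible, leaving $401; member's 40% is $160.40. Member owes $259.40 (running OOP $585.40). Plan pays $500 − $259.40 = $240.60.
Bill 3, $849: deductible already satisfied, so member's share is 40% × $849 = $339.60. Member pays $339.60; OOP now $925. Insurer: $849 − $339.60 = $509.40.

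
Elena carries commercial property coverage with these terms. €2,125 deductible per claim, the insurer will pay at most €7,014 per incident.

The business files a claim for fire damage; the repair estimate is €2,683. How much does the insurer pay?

€558

Subtract the deductible: €2,683 − €2,125 = €558.
€558 ≤ €7,014, so the limit doesn't bind; insurer pays €558.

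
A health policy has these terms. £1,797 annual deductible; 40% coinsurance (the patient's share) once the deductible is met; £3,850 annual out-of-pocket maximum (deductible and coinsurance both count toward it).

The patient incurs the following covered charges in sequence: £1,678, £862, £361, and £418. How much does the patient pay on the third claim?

£144.40

Bill 1, £1,678: fully absorbed by the deductible. Cost to patient: £1,678. OOP to date £1,678.
Bill 2, £862: deductible takes £119, £743 remains; patient's 40% is £297.20. Patient pays £416.20; OOP now £2,094.20.
Bill 3, £361: 40% coinsurance on £361 = £144.40. Cost to patient: £144.40. OOP to date £2,238.60.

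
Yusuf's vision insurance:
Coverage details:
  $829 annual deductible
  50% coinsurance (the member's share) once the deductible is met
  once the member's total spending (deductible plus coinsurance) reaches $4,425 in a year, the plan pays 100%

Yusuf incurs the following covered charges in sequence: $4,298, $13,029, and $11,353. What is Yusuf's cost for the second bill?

$1,861.50

Claim 1 ($4,298): deductible takes $829, $3,469 remains; coinsurance $3,469 × 50% = $1,734.50. Member pays $2,563.50; OOP now $2,563.50.
Claim 2 ($13,029): deductible already satisfied, so member's share is 50% × $13,029 = $6,514.50. That would push OOP to $9,078, over the $4,425 cap, so member pays $4,425 − $2,563.50 = $1,861.50.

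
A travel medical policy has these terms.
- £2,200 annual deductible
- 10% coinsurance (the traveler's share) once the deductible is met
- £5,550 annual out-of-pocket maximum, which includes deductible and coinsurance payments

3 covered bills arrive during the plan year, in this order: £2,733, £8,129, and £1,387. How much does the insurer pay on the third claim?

Claim 1 (£2,733): £2,200 finishes the deductible; £533 goes to coinsurance; coinsurance £533 × 10% = £53.30. Traveler pays £2,253.30; OOP now £2,253.30. Plan pays £2,733 − £2,253.30 = £479.70.
Claim 2 (£8,129): deductible already satisfied, so traveler's share is 10% × £8,129 = £812.90. Traveler pays £812.90; OOP now £3,066.20. Plan pays £8,129 − £812.90 = £7,316.10.
Claim 3 (£1,387): 10% coinsurance on £1,387 = £138.70. Traveler owes £138.70 (running OOP £3,204.90). Plan pays £1,387 − £138.70 = £1,248.30.

£1,248.30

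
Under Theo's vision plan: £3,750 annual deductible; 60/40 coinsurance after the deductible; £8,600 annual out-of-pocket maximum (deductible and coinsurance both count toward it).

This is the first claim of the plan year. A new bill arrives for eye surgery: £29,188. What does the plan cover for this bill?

£20,588

The full £3,750 deductible is still open; £3,750 of this bill applies to it.
The remaining £25,438 (= £29,188 − £3,750) moves to coinsurance.
40% of £25,438 = £10,175.20 falls to the member.
Member responsibility before any cap: £3,750 + £10,175.20 = £13,925.20.
Year-to-date out-of-pocket would reach £0 + £13,925.20 = £13,925.20, above the £8,600 maximum, so the member pays only £8,600 − £0 = £8,600.
The plan picks up £29,188 − £8,600 = £20,588.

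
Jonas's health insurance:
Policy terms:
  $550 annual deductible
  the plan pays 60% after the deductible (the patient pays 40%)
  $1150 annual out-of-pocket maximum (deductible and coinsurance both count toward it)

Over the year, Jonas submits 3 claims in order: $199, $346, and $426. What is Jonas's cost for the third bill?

$173.40

Bill 1, $199: entire amount goes to the deductible. Cost to patient: $199. OOP to date $199.
Bill 2, $346: fully absorbed by the deductible. Patient pays $346; OOP now $545.
Bill 3, $426: $5 to deductible, leaving $421; coinsurance $421 × 40% = $168.40. Patient owes $173.40 (running OOP $718.40).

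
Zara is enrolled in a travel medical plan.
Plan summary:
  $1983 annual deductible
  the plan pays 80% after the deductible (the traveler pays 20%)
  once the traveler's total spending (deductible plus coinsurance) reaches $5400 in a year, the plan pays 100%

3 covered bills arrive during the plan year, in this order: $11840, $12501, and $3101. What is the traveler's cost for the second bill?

$1445.60

Claim 1 ($11840): $1983 to deductible, leaving $9857; traveler's 20% is $1971.40. Traveler pays $3954.40; OOP now $3954.40.
Claim 2 ($12501): deductible met; 20% of $12501 = $2500.20. That would push OOP to $6454.60, over the $5400 cap, so traveler pays $5400 − $3954.40 = $1445.60.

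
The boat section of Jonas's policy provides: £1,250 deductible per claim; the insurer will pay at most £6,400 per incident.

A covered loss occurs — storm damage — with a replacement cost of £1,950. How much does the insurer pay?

Subtract the deductible: £1,950 − £1,250 = £700.
£700 ≤ £6,400, so the limit doesn't bind; insurer pays £700.

£700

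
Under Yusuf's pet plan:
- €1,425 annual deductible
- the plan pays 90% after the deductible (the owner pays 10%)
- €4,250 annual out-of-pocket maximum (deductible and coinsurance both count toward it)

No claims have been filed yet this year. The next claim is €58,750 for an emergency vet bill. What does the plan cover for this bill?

The full €1,425 deductible is still open; €1,425 of this bill applies to it.
The remaining €57,325 (= €58,750 − €1,425) moves to coinsurance.
10% of €57,325 = €5,732.50 falls to the owner.
That puts the owner's cost at €1,425 + €5,732.50 = €7,157.50 before any cap.
That would bring total out-of-pocket to €7,157.50, past the €4,250 cap. The owner is capped at €4,250 − €0 = €4,250 on this claim.
Insurer pays the balance: €58,750 − €4,250 = €54,500.

€54,500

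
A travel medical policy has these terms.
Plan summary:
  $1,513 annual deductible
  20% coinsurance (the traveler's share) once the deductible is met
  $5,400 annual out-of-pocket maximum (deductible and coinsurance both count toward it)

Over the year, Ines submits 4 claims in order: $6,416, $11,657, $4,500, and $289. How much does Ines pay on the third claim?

$575

Claim 1 ($6,416): deductible takes $1,513, $4,903 remains; coinsurance $4,903 × 20% = $980.60. Traveler pays $2,493.60; OOP now $2,493.60.
Claim 2 ($11,657): 20% coinsurance on $11,657 = $2,331.40. Traveler pays $2,331.40; OOP now $4,825.
Claim 3 ($4,500): deductible met; 20% of $4,500 = $900. OOP would hit $5,725 > $5,400, so the cap limits the traveler to $5,400 − $4,825 = $575.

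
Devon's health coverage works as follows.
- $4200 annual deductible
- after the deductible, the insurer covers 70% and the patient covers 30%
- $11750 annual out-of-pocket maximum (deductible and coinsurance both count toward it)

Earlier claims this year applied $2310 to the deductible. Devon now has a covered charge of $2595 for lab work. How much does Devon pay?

Remaining deductible: $4200 − $2310 = $1890.
After the $1890 deductible portion, $2595 − $1890 = $705 is subject to coinsurance.
Patient's 30% share of $705 is $211.50.
Patient responsibility before any cap: $1890 + $211.50 = $2101.50.
Year-to-date out-of-pocket becomes $2310 + $2101.50 = $4411.50, still under the $11750 maximum, so no cap applies.

$2101.50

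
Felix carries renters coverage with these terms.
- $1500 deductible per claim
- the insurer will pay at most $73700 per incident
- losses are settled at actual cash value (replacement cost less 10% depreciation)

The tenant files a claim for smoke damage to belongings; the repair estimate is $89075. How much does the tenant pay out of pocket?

$15375

Actual cash value after 10% depreciation: $89075 × 90% = $80167.50.
Subtract the deductible: $80167.50 − $1500 = $78667.50.
The $73700 per-incident cap binds; insurer pays $73700.
The tenant bears the rest of the original loss: $89075 − $73700 = $15375.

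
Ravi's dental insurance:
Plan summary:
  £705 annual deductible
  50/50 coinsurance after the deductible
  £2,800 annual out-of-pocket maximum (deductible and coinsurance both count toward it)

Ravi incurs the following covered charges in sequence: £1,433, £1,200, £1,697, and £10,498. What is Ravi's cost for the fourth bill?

Bill 1, £1,433: £705 finishes the deductible; £728 goes to coinsurance; coinsurance £728 × 50% = £364. Cost to patient: £1,069. OOP to date £1,069.
Bill 2, £1,200: deductible already satisfied, so patient's share is 50% × £1,200 = £600. Patient owes £600 (running OOP £1,669).
Bill 3, £1,697: deductible met; 50% of £1,697 = £848.50. Cost to patient: £848.50. OOP to date £2,517.50.
Bill 4, £10,498: deductible met; 50% of £10,498 = £5,249. That would push OOP to £7,766.50, over the £2,800 cap, so patient pays £2,800 − £2,517.50 = £282.50.

£282.50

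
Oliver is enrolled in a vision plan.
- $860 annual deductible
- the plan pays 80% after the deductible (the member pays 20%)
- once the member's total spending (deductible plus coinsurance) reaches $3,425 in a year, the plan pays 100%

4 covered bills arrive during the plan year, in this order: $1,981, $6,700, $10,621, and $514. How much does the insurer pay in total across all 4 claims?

$16,391

Bill 1, $1,981: deductible takes $860, $1,121 remains; member's 20% is $224.20. Member owes $1,084.20 (running OOP $1,084.20). Insurer: $1,981 − $1,084.20 = $896.80.
Bill 2, $6,700: deductible already satisfied, so member's share is 20% × $6,700 = $1,340. Member owes $1,340 (running OOP $2,424.20). Insurer: $6,700 − $1,340 = $5,360.
Bill 3, $10,621: 20% coinsurance on $10,621 = $2,124.20. Adding that to $2,424.20 gives $4,548.40, past the $3,425 cap; member pays only $3,425 − $2,424.20 = $1,000.80. Plan pays $10,621 − $1,000.80 = $9,620.20.
Bill 4, $514: 20% coinsurance on $514 = $102.80. Adding that to $3,425 gives $3,527.80, past the $3,425 cap; member pays only $3,425 − $3,425 = $0. Insurer: $514 − $0 = $514.
Insurer total = bills − member's total = $19,816 − $3,425 = $16,391.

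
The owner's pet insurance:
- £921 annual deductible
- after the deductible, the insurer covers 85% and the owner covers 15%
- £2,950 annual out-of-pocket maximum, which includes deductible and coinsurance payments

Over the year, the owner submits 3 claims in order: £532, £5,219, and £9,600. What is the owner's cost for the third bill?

£1,304.50

Claim 1 (£532): all of it applies to the deductible. Owner owes £532 (running OOP £532).
Claim 2 (£5,219): £389 finishes the deductible; £4,830 goes to coinsurance; 15% of £4,830 = £724.50. Cost to owner: £1,113.50. OOP to date £1,645.50.
Claim 3 (£9,600): deductible already satisfied, so owner's share is 15% × £9,600 = £1,440. That would push OOP to £3,085.50, over the £2,950 cap, so owner pays £2,950 − £1,645.50 = £1,304.50.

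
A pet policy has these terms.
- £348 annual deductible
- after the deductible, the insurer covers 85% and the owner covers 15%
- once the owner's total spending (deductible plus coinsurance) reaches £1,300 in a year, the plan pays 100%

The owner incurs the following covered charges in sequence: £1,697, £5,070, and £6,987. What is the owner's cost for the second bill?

£749.65

Claim 1 (£1,697): £348 finishes the deductible; £1,349 goes to coinsurance; coinsurance £1,349 × 15% = £202.35. Owner owes £550.35 (running OOP £550.35).
Claim 2 (£5,070): deductible met; 15% of £5,070 = £760.50. Adding that to £550.35 gives £1,310.85, past the £1,300 cap; owner pays only £1,300 − £550.35 = £749.65.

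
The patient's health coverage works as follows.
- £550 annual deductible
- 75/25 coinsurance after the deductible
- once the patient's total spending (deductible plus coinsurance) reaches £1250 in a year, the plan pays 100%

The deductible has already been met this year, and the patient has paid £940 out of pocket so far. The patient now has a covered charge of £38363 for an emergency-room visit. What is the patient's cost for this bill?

£310

The deductible is already satisfied, so the full bill goes to coinsurance.
Coinsurance: £38363 × 25% = £9590.75.
Year-to-date out-of-pocket would reach £940 + £9590.75 = £10530.75, above the £1250 maximum, so the patient pays only £1250 − £940 = £310.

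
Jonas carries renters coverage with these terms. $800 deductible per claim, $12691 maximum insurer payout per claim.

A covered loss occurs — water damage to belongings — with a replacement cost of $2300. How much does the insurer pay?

$1500

Subtract the deductible: $2300 − $800 = $1500.
$1500 is within the $12691 limit, so the insurer pays $1500.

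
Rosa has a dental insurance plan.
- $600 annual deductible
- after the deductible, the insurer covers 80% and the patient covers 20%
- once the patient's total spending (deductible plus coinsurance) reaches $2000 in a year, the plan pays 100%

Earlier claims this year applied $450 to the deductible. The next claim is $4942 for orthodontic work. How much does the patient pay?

$1108.40

Deductible still to meet: $600 − $450 = $150.
After the $150 deductible portion, $4942 − $150 = $4792 is subject to coinsurance.
Patient's 20% share of $4792 is $958.40.
That puts the patient's cost at $150 + $958.40 = $1108.40 before any cap.
Cumulative spending $450 + $1108.40 = $1558.40 stays under the $2000 maximum.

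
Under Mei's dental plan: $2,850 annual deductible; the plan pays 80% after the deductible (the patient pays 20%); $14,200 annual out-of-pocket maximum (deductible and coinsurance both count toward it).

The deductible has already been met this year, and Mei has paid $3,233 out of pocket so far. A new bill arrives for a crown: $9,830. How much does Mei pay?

$1,966

With the deductible met, the entire $9,830 is subject to coinsurance.
Coinsurance: $9,830 × 20% = $1,966.
Cumulative spending $3,233 + $1,966 = $5,199 stays under the $14,200 maximum.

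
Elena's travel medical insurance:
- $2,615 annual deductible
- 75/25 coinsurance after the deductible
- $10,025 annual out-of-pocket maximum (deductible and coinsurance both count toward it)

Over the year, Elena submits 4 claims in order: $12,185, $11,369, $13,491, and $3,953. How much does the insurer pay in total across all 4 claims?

Bill 1, $12,185: deductible takes $2,615, $9,570 remains; coinsurance $9,570 × 25% = $2,392.50. Traveler owes $5,007.50 (running OOP $5,007.50). Plan pays $12,185 − $5,007.50 = $7,177.50.
Bill 2, $11,369: deductible already satisfied, so traveler's share is 25% × $11,369 = $2,842.25. Traveler pays $2,842.25; OOP now $7,849.75. Plan pays $11,369 − $2,842.25 = $8,526.75.
Bill 3, $13,491: 25% coinsurance on $13,491 = $3,372.75. Adding that to $7,849.75 gives $11,222.50, past the $10,025 cap; traveler pays only $10,025 − $7,849.75 = $2,175.25. Insurer: $13,491 − $2,175.25 = $11,315.75.
Bill 4, $3,953: 25% coinsurance on $3,953 = $988.25. OOP would hit $11,013.25 > $10,025, so the cap limits the traveler to $10,025 − $10,025 = $0. Plan pays $3,953 − $0 = $3,953.
Insurer total: $7,177.50 + $8,526.75 + $11,315.75 + $3,953 = $30,973.

$30,973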